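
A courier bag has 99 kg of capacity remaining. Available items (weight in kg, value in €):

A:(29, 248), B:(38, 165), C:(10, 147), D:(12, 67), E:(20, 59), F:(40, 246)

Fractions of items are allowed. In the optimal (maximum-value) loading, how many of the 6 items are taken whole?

Sort by value per unit weight and fill in that order.
Order: C (147/10=14.70) > A (248/29=8.55) > F (246/40=6.15) > D (67/12=5.58) > B (165/38=4.34) > E (59/20=2.95)
Fill: take C (10 @ 147) → take A (29 @ 248) → take F (40 @ 246) → take D (12 @ 67) → take 8/38 of B → 34.74; 99/99 used.
4 item(s) taken whole; one partial (take 8/38 of B).

4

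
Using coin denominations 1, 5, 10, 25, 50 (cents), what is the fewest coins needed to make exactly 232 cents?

8

232 − 4×50→32 − 1×25→7 − 1×5→2 − 2×1→0
Total coins = 4 + 1 + 1 + 2 = 8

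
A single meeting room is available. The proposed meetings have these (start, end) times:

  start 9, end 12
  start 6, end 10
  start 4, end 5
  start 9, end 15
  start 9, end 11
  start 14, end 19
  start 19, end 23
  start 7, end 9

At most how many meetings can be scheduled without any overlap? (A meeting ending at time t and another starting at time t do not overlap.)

By end time: (4,5), (7,9), (6,10), (9,11), (9,12), (9,15), (14,19), (19,23).
Pick (4,5); next start ≥ 5 → (7,9); next start ≥ 9 → (9,11); next start ≥ 11 → (14,19); next start ≥ 19 → (19,23).
Selected 5 meetings.

5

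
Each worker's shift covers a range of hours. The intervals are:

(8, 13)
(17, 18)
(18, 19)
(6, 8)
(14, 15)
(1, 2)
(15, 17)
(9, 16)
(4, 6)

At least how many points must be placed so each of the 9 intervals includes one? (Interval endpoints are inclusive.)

5

Process intervals by earliest right end; each time one isn't hit yet, stab at its right endpoint.
By right end: [1,2]  [4,6]  [6,8]  [8,13]  [14,15]  [9,16]  [15,17]  [17,18]  [18,19]
[1,2] uncovered → point at 2; [4,6] uncovered → point at 6; [8,13] uncovered → point at 13; [14,15] uncovered → point at 15; [17,18] uncovered → point at 18.
Points: 2, 6, 13, 15, 18 (5 total).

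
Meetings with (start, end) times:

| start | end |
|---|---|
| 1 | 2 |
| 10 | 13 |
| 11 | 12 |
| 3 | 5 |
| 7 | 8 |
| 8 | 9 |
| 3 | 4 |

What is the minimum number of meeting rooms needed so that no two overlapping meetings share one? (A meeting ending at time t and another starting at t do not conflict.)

Count concurrent intervals with a sweep; the peak is the room count.
starts: [1, 3, 3, 7, 8, 10, 11]
ends:   [2, 4, 5, 8, 9, 12, 13]
s1→1 e2→0 s3→1 s3→2  — peak 2.

2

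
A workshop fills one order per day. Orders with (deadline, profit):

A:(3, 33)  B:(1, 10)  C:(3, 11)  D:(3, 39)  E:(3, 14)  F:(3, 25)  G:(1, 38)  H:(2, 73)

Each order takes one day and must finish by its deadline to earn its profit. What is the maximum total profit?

150

Sort by profit descending; place each in the latest free slot ≤ its deadline.
By profit: H(d2,73), D(d3,39), G(d1,38), A(d3,33), F(d3,25), E(d3,14), C(d3,11), B(d1,10)
H→slot 2; D→slot 3; G→slot 1; A skipped; F skipped; E skipped; C skipped; B skipped.
Profit = 38 + 73 + 39 = 150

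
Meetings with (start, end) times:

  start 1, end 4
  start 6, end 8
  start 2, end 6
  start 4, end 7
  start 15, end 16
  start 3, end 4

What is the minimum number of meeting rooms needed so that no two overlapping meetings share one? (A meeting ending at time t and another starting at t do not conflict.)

Count concurrent intervals with a sweep; the peak is the room count.
starts: [1, 2, 3, 4, 6, 15]
ends:   [4, 4, 6, 7, 8, 16]
s1→1 s2→2 s3→3  — peak 3.

3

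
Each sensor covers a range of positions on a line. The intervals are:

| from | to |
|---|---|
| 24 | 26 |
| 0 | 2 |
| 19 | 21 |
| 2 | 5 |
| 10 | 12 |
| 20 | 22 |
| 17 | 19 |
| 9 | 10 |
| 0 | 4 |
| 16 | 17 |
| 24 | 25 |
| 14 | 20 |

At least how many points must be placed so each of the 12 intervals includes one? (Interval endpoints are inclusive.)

Sort by right endpoint; whenever an interval is uncovered, place a point at its right end.
Sorted: [0,2] [0,4] [2,5] [9,10] [10,12] [16,17] [17,19] [14,20] [19,21] [20,22] [24,25] [24,26]
{[0,2],[0,4],[2,5]} hit by 2; {[9,10],[10,12]} hit by 10; {[16,17],[17,19],[14,20]} hit by 17; {[19,21],[20,22]} hit by 21; {[24,25],[24,26]} hit by 25.
Points: 2, 10, 17, 21, 25 (5 total).

5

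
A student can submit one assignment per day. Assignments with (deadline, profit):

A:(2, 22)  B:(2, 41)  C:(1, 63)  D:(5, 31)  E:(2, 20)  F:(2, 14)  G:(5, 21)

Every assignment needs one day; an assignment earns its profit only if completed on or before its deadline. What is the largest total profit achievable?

Profit order: C=63 B=41 D=31 A=22 G=21 E=20 F=14
Assign: C→slot 1, B→slot 2, D→slot 5, A skipped, G→slot 4, E skipped, F skipped.
Slots: [1:C] [2:B] [4:G] [5:D]
Profit = 63 + 41 + 21 + 31 = 156

156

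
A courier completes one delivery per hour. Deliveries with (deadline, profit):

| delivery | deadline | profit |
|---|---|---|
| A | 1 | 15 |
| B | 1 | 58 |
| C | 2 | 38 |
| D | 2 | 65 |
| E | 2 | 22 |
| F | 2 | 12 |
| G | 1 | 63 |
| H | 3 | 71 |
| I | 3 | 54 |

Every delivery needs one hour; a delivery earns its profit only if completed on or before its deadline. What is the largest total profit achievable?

By profit: H(d3,71), D(d2,65), G(d1,63), B(d1,58), I(d3,54), C(d2,38), E(d2,22), A(d1,15), F(d2,12)
H→slot 3; D→slot 2; G→slot 1; B skipped; I skipped; C skipped; E skipped; A skipped; F skipped.
Profit = 63 + 65 + 71 = 199

199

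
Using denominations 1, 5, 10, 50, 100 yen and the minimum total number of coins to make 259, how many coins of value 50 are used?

Greedy: take as many of the largest coin as possible, then repeat with the remainder.
259 − 2×100→59 − 1×50→9 − 1×5→4 − 4×1→0
Count of 50: 1

1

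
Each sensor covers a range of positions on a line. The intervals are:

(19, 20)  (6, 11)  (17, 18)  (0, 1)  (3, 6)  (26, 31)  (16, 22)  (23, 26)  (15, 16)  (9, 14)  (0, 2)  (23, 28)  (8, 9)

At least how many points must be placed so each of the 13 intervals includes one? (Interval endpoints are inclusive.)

Sort by right endpoint; whenever an interval is uncovered, place a point at its right end.
By right end: [0,1]  [0,2]  [3,6]  [8,9]  [6,11]  [9,14]  [15,16]  [17,18]  [19,20]  [16,22]  [23,26]  [23,28]  [26,31]
[0,1] uncovered → point at 1; [3,6] uncovered → point at 6; [8,9] uncovered → point at 9; [15,16] uncovered → point at 16; [17,18] uncovered → point at 18; [19,20] uncovered → point at 20; [23,26] uncovered → point at 26.
Points: 1, 6, 9, 16, 18, 20, 26 (7 total).

7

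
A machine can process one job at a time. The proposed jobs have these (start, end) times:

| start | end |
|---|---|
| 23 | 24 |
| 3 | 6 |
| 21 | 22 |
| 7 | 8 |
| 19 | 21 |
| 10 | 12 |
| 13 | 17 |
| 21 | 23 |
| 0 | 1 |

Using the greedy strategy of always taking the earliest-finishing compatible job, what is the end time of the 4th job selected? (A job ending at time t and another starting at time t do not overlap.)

By end time: (0,1), (3,6), (7,8), (10,12), (13,17), (19,21), (21,22), (21,23), (23,24).
Pick (0,1); next start ≥ 1 → (3,6); next start ≥ 6 → (7,8); next start ≥ 8 → (10,12); next start ≥ 12 → (13,17); next start ≥ 17 → (19,21); next start ≥ 21 → (21,22); next start ≥ 22 → (23,24).
Selected: (0,1) (3,6) (7,8) (10,12) (13,17) (19,21) (21,22) (23,24)

12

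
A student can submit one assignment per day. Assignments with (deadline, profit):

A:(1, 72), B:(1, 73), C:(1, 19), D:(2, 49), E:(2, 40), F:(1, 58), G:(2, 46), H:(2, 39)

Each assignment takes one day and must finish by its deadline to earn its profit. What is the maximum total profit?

122

Profit order: B=73 A=72 F=58 D=49 G=46 E=40 H=39 C=19
Assign: B→slot 1, A skipped, F skipped, D→slot 2, G skipped, E skipped, H skipped, C skipped.
Slots: [1:B] [2:D]
Profit = 73 + 49 = 122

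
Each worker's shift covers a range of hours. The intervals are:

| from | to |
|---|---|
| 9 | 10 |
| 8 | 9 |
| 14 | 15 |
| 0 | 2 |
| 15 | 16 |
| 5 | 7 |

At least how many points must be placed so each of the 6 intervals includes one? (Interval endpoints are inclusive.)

4

Process intervals by earliest right end; each time one isn't hit yet, stab at its right endpoint.
By right end: [0,2]  [5,7]  [8,9]  [9,10]  [14,15]  [15,16]
[0,2] uncovered → point at 2; [5,7] uncovered → point at 7; [8,9] uncovered → point at 9; [14,15] uncovered → point at 15.
Points: 2, 7, 9, 15 (4 total).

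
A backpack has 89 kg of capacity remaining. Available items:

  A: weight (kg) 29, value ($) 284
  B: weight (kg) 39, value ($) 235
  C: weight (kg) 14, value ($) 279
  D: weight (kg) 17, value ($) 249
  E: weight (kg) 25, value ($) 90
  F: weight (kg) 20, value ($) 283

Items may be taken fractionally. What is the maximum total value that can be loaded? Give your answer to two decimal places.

Sort by value per unit weight and fill in that order.
Ratios (sorted): C 19.93, D 14.65, F 14.15, A 9.79, B 6.03, E 3.60
take C (14 @ 279); take D (17 @ 249); take F (20 @ 283); take A (29 @ 284); take 9/39 of B → 54.23. Capacity used 89/89.
Total value = 1149.23

1149.23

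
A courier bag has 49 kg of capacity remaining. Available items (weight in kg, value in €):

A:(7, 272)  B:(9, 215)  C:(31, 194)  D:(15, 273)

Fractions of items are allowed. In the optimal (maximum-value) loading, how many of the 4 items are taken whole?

3

Sort by value per unit weight and fill in that order.
Ratios (sorted): A 38.86, B 23.89, D 18.20, C 6.26
take A (7 @ 272); take B (9 @ 215); take D (15 @ 273); take 18/31 of C → 112.65. Capacity used 49/49.
3 item(s) taken whole; one partial (take 18/31 of C).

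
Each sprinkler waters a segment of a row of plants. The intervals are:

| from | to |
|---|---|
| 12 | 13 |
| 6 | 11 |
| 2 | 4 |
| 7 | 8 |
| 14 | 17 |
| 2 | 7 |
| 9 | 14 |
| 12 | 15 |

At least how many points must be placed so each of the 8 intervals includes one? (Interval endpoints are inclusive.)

Process intervals by earliest right end; each time one isn't hit yet, stab at its right endpoint.
Sorted: [2,4] [2,7] [7,8] [6,11] [12,13] [9,14] [12,15] [14,17]
{[2,4],[2,7]} hit by 4; {[7,8],[6,11]} hit by 8; {[12,13],[9,14],[12,15]} hit by 13; {[14,17]} hit by 17.
Points: 4, 8, 13, 17 (4 total).

4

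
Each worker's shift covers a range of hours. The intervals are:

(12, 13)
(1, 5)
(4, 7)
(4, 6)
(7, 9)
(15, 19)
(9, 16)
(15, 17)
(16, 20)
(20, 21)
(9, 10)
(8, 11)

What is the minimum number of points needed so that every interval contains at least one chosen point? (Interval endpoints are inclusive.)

Process intervals by earliest right end; each time one isn't hit yet, stab at its right endpoint.
By right end: [1,5]  [4,6]  [4,7]  [7,9]  [9,10]  [8,11]  [12,13]  [9,16]  [15,17]  [15,19]  [16,20]  [20,21]
[1,5] uncovered → point at 5; [7,9] uncovered → point at 9; [12,13] uncovered → point at 13; [15,17] uncovered → point at 17; [20,21] uncovered → point at 21.
Points: 5, 9, 13, 17, 21 (5 total).

5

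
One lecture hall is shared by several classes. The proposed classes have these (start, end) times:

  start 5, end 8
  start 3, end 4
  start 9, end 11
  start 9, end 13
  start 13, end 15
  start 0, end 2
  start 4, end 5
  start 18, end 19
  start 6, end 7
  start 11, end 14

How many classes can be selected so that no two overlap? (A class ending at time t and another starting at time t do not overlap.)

Sort by end time and greedily take each interval whose start is ≥ the last chosen end.
By end time: (0,2), (3,4), (4,5), (6,7), (5,8), (9,11), (9,13), (11,14), (13,15), (18,19).
Pick (0,2); next start ≥ 2 → (3,4); next start ≥ 4 → (4,5); next start ≥ 5 → (6,7); next start ≥ 7 → (9,11); next start ≥ 11 → (11,14); next start ≥ 14 → (18,19).
Selected 7 classes.

7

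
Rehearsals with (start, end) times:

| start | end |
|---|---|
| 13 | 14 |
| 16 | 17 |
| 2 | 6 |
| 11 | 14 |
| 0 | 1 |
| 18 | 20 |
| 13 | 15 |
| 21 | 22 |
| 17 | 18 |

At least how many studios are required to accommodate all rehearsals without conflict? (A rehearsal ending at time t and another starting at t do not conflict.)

3

The answer is the maximum number of intervals overlapping at any instant.
Events (time:±→running): 0:+→1 1:-→0 2:+→1 6:-→0 11:+→1 13:+→2 13:+→3 … peak 3.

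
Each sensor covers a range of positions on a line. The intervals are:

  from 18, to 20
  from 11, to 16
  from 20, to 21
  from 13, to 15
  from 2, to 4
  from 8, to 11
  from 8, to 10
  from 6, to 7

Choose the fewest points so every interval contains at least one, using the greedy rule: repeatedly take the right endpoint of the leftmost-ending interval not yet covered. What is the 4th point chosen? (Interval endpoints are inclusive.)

15

Sort by right endpoint; whenever an interval is uncovered, place a point at its right end.
By right end: [2,4]  [6,7]  [8,10]  [8,11]  [13,15]  [11,16]  [18,20]  [20,21]
[2,4] uncovered → point at 4; [6,7] uncovered → point at 7; [8,10] uncovered → point at 10; [13,15] uncovered → point at 15; [18,20] uncovered → point at 20.
Points: 4, 7, 10, 15, 20 (5 total).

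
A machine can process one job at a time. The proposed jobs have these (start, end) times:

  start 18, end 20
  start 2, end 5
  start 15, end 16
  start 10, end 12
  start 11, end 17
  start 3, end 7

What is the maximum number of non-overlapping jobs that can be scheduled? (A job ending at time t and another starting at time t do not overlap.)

Sorted by end: (2,5)  (3,7)  (10,12)  (15,16)  (11,17)  (18,20)
take (2,5); take (10,12); take (15,16); skip (11,17); take (18,20).
Selected 4 jobs.

4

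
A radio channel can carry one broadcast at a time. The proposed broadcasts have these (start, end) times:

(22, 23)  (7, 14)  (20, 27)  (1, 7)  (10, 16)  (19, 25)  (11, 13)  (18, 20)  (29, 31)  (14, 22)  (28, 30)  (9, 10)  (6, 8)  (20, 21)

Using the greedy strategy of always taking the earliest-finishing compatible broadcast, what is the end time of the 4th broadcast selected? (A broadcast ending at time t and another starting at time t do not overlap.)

Sort by end time and greedily take each interval whose start is ≥ the last chosen end.
Sorted by end: (1,7)  (6,8)  (9,10)  (11,13)  (7,14)  (10,16)  (18,20)  (20,21)  (14,22)  (22,23)  (19,25)  (20,27)  (28,30)  (29,31)
take (1,7); take (9,10); take (11,13); skip (7,14); take (18,20); take (20,21); take (22,23); take (28,30).
Selected: (1,7) (9,10) (11,13) (18,20) (20,21) (22,23) (28,30)

20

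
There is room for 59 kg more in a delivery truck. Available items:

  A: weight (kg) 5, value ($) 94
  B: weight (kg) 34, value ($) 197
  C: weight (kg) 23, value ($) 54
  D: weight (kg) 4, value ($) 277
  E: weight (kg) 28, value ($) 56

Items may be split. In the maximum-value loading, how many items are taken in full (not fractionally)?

3

Sort by value per unit weight and fill in that order.
Ratios (sorted): D 69.25, A 18.80, B 5.79, C 2.35, E 2.00
take D (4 @ 277); take A (5 @ 94); take B (34 @ 197); take 16/23 of C → 37.57. Capacity used 59/59.
3 item(s) taken whole; one partial (take 16/23 of C).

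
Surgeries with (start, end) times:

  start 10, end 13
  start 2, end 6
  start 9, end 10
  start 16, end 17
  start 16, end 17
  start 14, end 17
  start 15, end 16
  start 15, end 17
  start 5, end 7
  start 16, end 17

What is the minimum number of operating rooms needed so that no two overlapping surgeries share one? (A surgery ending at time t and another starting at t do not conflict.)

5

Count concurrent intervals with a sweep; the peak is the room count.
Events (time:±→running): 2:+→1 5:+→2 6:-→1 7:-→0 9:+→1 10:-→0 10:+→1 13:-→0 14:+→1 15:+→2 15:+→3 16:-→2 16:+→3 16:+→4 16:+→5 … peak 5.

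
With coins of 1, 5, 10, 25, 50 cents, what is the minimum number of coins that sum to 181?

6

181 = 3×50 + 1×25 + 1×5 + 1×1
Total coins = 3 + 1 + 1 + 1 = 6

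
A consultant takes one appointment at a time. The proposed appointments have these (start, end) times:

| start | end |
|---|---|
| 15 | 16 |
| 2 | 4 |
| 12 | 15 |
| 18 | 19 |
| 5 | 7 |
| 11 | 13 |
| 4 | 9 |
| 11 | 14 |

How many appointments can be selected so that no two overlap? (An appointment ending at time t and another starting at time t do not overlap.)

5

Sorted by end: (2,4)  (5,7)  (4,9)  (11,13)  (11,14)  (12,15)  (15,16)  (18,19)
take (2,4); take (5,7); skip (4,9); take (11,13); skip (11,14); take (15,16); take (18,19).
Selected 5 appointments.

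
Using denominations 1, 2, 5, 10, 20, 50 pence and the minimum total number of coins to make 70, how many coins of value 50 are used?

Use the largest denomination that fits, subtract, and repeat.
70 − 1×50→20 − 1×20→0
Count of 50: 1

1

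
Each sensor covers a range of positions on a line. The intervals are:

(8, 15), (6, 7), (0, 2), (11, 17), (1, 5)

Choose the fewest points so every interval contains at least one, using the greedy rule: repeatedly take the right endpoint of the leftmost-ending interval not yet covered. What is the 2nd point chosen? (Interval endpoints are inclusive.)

Process intervals by earliest right end; each time one isn't hit yet, stab at its right endpoint.
Sorted: [0,2] [1,5] [6,7] [8,15] [11,17]
{[0,2],[1,5]} hit by 2; {[6,7]} hit by 7; {[8,15],[11,17]} hit by 15.
Points: 2, 7, 15 (3 total).

7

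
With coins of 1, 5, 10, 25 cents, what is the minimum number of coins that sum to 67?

6

Use the largest denomination that fits, subtract, and repeat.
67 = 2×25 + 1×10 + 1×5 + 2×1
Total coins = 2 + 1 + 1 + 2 = 6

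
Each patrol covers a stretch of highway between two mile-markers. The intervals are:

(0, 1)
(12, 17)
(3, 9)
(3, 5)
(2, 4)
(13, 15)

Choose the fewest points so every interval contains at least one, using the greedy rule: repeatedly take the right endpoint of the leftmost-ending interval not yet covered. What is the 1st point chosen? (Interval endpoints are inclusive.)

1

By right end: [0,1]  [2,4]  [3,5]  [3,9]  [13,15]  [12,17]
[0,1] uncovered → point at 1; [2,4] uncovered → point at 4; [13,15] uncovered → point at 15.
Points: 1, 4, 15 (3 total).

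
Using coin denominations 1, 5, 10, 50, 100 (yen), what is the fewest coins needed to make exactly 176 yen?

6

176 − 1×100→76 − 1×50→26 − 2×10→6 − 1×5→1 − 1×1→0
Total coins = 1 + 1 + 2 + 1 + 1 = 6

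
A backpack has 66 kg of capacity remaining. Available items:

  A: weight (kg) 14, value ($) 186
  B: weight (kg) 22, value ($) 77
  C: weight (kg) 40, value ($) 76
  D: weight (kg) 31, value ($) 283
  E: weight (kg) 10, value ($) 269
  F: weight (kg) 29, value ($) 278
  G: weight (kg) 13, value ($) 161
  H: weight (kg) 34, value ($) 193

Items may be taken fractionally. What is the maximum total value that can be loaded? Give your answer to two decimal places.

894.00

Ratios (sorted): E 26.90, A 13.29, G 12.38, F 9.59, D 9.13, H 5.68, B 3.50, C 1.90
take E (10 @ 269); take A (14 @ 186); take G (13 @ 161); take F (29 @ 278). Capacity used 66/66.
Total value = 894.00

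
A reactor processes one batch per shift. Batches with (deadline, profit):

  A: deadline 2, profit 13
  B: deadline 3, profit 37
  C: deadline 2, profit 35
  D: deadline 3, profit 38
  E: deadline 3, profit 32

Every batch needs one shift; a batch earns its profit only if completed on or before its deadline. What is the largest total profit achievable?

Profit order: D=38 B=37 C=35 E=32 A=13
Assign: D→slot 3, B→slot 2, C→slot 1, E skipped, A skipped.
Slots: [1:C] [2:B] [3:D]
Profit = 35 + 37 + 38 = 110

110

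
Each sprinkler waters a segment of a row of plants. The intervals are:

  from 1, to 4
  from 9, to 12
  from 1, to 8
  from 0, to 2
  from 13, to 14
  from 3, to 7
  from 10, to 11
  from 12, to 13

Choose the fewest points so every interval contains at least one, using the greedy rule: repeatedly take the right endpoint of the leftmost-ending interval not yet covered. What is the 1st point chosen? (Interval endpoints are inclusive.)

2

Sort by right endpoint; whenever an interval is uncovered, place a point at its right end.
By right end: [0,2]  [1,4]  [3,7]  [1,8]  [10,11]  [9,12]  [12,13]  [13,14]
[0,2] uncovered → point at 2; [3,7] uncovered → point at 7; [10,11] uncovered → point at 11; [12,13] uncovered → point at 13.
Points: 2, 7, 11, 13 (4 total).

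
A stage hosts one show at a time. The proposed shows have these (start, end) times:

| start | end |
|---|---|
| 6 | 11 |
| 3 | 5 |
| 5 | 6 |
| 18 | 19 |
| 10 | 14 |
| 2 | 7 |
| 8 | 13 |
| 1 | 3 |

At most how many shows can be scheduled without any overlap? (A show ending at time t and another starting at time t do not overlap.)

5

Order by finish time; keep every interval that doesn't clash with the previous kept one.
By end time: (1,3), (3,5), (5,6), (2,7), (6,11), (8,13), (10,14), (18,19).
Pick (1,3); next start ≥ 3 → (3,5); next start ≥ 5 → (5,6); next start ≥ 6 → (6,11); next start ≥ 11 → (18,19).
Selected 5 shows.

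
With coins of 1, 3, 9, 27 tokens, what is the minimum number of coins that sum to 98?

8

98 − 3×27→17 − 1×9→8 − 2×3→2 − 2×1→0
Total coins = 3 + 1 + 2 + 2 = 8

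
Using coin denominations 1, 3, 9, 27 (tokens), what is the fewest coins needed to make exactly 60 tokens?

4

Use the largest denomination that fits, subtract, and repeat.
60 − 2×27→6 − 2×3→0
Total coins = 2 + 2 = 4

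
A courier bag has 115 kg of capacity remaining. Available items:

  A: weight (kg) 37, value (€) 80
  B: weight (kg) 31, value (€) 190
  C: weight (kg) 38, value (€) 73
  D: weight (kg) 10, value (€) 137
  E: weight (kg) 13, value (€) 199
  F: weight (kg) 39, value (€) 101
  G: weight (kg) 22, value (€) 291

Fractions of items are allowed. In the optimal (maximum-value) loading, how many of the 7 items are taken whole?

Order: E (199/13=15.31) > D (137/10=13.70) > G (291/22=13.23) > B (190/31=6.13) > F (101/39=2.59) > A (80/37=2.16) > C (73/38=1.92)
Fill: take E (13 @ 199) → take D (10 @ 137) → take G (22 @ 291) → take B (31 @ 190) → take F (39 @ 101); 115/115 used.
5 item(s) taken whole.

5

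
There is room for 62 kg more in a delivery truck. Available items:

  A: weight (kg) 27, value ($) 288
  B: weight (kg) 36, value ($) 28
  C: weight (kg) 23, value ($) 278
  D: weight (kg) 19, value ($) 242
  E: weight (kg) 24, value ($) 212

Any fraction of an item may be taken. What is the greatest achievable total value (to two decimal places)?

Greedy by value/weight ratio, highest first.
Order: D (242/19=12.74) > C (278/23=12.09) > A (288/27=10.67) > E (212/24=8.83) > B (28/36=0.78)
Fill: take D (19 @ 242) → take C (23 @ 278) → take 20/27 of A → 213.33; 62/62 used.
Total value = 733.33

733.33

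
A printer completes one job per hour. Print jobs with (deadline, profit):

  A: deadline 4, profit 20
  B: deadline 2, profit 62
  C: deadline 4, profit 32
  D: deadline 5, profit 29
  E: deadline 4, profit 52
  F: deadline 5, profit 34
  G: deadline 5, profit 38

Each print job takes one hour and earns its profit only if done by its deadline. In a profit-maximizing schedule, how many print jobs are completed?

5

By profit: B(d2,62), E(d4,52), G(d5,38), F(d5,34), C(d4,32), D(d5,29), A(d4,20)
B→slot 2; E→slot 4; G→slot 5; F→slot 3; C→slot 1; D skipped; A skipped.
5 of 7 scheduled.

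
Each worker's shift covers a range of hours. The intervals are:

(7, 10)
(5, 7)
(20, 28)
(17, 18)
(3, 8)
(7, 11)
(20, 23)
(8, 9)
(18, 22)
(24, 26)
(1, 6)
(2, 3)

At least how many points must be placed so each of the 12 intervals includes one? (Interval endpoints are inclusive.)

6

Sort by right endpoint; whenever an interval is uncovered, place a point at its right end.
By right end: [2,3]  [1,6]  [5,7]  [3,8]  [8,9]  [7,10]  [7,11]  [17,18]  [18,22]  [20,23]  [24,26]  [20,28]
[2,3] uncovered → point at 3; [5,7] uncovered → point at 7; [8,9] uncovered → point at 9; [17,18] uncovered → point at 18; [20,23] uncovered → point at 23; [24,26] uncovered → point at 26.
Points: 3, 7, 9, 18, 23, 26 (6 total).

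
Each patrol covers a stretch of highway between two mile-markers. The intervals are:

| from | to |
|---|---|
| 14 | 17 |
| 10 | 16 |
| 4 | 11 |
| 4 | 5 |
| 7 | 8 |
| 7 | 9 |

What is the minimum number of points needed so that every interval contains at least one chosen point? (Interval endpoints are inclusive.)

Sort by right endpoint; whenever an interval is uncovered, place a point at its right end.
Sorted: [4,5] [7,8] [7,9] [4,11] [10,16] [14,17]
{[4,5]} hit by 5; {[7,8],[7,9],[4,11]} hit by 8; {[10,16],[14,17]} hit by 16.
Points: 5, 8, 16 (3 total).

3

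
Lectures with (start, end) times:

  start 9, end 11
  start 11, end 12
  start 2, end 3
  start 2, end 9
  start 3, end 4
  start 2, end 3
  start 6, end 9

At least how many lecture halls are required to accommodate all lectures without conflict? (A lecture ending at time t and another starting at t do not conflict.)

3

starts: [2, 2, 2, 3, 6, 9, 11]
ends:   [3, 3, 4, 9, 9, 11, 12]
s2→1 s2→2 s2→3  — peak 3.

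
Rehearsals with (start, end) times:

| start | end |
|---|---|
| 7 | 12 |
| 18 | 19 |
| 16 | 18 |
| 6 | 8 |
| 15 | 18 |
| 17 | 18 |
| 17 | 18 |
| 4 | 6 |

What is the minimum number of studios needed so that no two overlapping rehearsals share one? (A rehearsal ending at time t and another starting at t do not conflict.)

Events (time:±→running): 4:+→1 6:-→0 6:+→1 7:+→2 8:-→1 12:-→0 15:+→1 16:+→2 17:+→3 17:+→4 … peak 4.

4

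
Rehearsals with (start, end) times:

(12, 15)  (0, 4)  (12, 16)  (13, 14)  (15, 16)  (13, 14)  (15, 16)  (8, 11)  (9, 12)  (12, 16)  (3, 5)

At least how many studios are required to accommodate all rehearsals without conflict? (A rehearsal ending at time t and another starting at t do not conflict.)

5

The answer is the maximum number of intervals overlapping at any instant.
starts: [0, 3, 8, 9, 12, 12, 12, 13, 13, 15, 15]
ends:   [4, 5, 11, 12, 14, 14, 15, 16, 16, 16, 16]
s0→1 s3→2 e4→1 e5→0 s8→1 s9→2 e11→1 e12→0 s12→1 s12→2 s12→3 s13→4 s13→5  — peak 5.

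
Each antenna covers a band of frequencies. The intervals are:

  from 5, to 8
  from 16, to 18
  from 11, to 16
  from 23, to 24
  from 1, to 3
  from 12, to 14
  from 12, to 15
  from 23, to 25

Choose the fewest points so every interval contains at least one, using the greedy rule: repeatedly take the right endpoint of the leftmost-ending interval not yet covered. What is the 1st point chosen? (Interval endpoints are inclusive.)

3

Process intervals by earliest right end; each time one isn't hit yet, stab at its right endpoint.
Sorted: [1,3] [5,8] [12,14] [12,15] [11,16] [16,18] [23,24] [23,25]
{[1,3]} hit by 3; {[5,8]} hit by 8; {[12,14],[12,15],[11,16]} hit by 14; {[16,18]} hit by 18; {[23,24],[23,25]} hit by 24.
Points: 3, 8, 14, 18, 24 (5 total).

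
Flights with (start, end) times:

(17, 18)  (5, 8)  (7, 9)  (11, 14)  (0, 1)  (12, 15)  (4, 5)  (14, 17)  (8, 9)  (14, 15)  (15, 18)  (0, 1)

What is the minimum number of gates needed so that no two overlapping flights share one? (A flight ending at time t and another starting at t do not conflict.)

3

Count concurrent intervals with a sweep; the peak is the room count.
Events (time:±→running): 0:+→1 0:+→2 1:-→1 1:-→0 4:+→1 5:-→0 5:+→1 7:+→2 8:-→1 8:+→2 9:-→1 9:-→0 11:+→1 12:+→2 14:-→1 14:+→2 14:+→3 … peak 3.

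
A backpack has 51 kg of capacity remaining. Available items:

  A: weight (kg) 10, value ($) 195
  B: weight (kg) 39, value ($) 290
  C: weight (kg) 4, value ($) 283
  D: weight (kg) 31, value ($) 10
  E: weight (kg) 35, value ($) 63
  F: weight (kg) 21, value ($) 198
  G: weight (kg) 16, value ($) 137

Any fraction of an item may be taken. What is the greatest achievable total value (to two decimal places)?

Order: C (283/4=70.75) > A (195/10=19.50) > F (198/21=9.43) > G (137/16=8.56) > B (290/39=7.44) > E (63/35=1.80) > D (10/31=0.32)
Fill: take C (4 @ 283) → take A (10 @ 195) → take F (21 @ 198) → take G (16 @ 137); 51/51 used.
Total value = 813.00

813.00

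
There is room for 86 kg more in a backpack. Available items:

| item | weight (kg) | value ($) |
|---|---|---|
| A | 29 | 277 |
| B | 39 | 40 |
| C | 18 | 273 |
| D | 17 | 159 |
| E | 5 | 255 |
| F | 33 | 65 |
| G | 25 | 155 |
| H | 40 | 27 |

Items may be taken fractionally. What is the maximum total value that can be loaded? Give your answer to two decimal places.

1069.40

Greedy by value/weight ratio, highest first.
Ratios (sorted): E 51.00, C 15.17, A 9.55, D 9.35, G 6.20, F 1.97, B 1.03, H 0.68
take E (5 @ 255); take C (18 @ 273); take A (29 @ 277); take D (17 @ 159); take 17/25 of G → 105.40. Capacity used 86/86.
Total value = 1069.40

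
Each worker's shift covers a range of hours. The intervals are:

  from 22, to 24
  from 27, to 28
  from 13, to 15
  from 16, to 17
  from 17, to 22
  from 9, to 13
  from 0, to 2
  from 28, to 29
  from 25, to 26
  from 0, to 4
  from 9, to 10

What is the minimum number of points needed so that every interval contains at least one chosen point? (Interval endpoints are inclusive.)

Process intervals by earliest right end; each time one isn't hit yet, stab at its right endpoint.
By right end: [0,2]  [0,4]  [9,10]  [9,13]  [13,15]  [16,17]  [17,22]  [22,24]  [25,26]  [27,28]  [28,29]
[0,2] uncovered → point at 2; [9,10] uncovered → point at 10; [13,15] uncovered → point at 15; [16,17] uncovered → point at 17; [22,24] uncovered → point at 24; [25,26] uncovered → point at 26; [27,28] uncovered → point at 28.
Points: 2, 10, 15, 17, 24, 26, 28 (7 total).

7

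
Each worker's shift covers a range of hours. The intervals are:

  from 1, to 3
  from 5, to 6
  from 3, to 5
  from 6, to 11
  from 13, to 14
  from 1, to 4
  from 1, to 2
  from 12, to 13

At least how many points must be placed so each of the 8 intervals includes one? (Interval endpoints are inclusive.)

Process intervals by earliest right end; each time one isn't hit yet, stab at its right endpoint.
By right end: [1,2]  [1,3]  [1,4]  [3,5]  [5,6]  [6,11]  [12,13]  [13,14]
[1,2] uncovered → point at 2; [3,5] uncovered → point at 5; [6,11] uncovered → point at 11; [12,13] uncovered → point at 13.
Points: 2, 5, 11, 13 (4 total).

4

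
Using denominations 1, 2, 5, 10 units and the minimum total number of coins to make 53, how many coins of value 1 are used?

Use the largest denomination that fits, subtract, and repeat.
53 = 5×10 + 1×2 + 1×1
Count of 1: 1

1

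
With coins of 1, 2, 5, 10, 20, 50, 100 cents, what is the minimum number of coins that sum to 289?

Use the largest denomination that fits, subtract, and repeat.
289 − 2×100→89 − 1×50→39 − 1×20→19 − 1×10→9 − 1×5→4 − 2×2→0
Total coins = 2 + 1 + 1 + 1 + 1 + 2 = 8

8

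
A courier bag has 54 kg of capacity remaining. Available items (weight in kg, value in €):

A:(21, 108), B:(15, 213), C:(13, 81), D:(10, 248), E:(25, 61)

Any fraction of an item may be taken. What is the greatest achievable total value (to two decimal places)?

624.29

Ratios (sorted): D 24.80, B 14.20, C 6.23, A 5.14, E 2.44
take D (10 @ 248); take B (15 @ 213); take C (13 @ 81); take 16/21 of A → 82.29. Capacity used 54/54.
Total value = 624.29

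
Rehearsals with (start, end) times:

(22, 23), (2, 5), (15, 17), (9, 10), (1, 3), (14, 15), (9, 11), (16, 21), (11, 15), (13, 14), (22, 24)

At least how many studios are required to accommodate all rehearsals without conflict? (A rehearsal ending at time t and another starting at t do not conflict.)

2

starts: [1, 2, 9, 9, 11, 13, 14, 15, 16, 22, 22]
ends:   [3, 5, 10, 11, 14, 15, 15, 17, 21, 23, 24]
s1→1 s2→2  — peak 2.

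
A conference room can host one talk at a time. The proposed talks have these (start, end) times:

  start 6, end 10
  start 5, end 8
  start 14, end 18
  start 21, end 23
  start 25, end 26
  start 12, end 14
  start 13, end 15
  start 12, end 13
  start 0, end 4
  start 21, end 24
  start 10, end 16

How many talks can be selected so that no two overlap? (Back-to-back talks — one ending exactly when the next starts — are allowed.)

6

Sorted by end: (0,4)  (5,8)  (6,10)  (12,13)  (12,14)  (13,15)  (10,16)  (14,18)  (21,23)  (21,24)  (25,26)
take (0,4); take (5,8); take (12,13); skip (12,14); take (13,15); skip (10,16); take (21,23); skip (21,24); take (25,26).
Selected 6 talks.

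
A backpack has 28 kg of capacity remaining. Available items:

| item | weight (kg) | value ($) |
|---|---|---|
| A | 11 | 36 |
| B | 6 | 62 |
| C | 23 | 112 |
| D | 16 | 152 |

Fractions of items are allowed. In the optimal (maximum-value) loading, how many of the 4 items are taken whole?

2

Greedy by value/weight ratio, highest first.
Ratios (sorted): B 10.33, D 9.50, C 4.87, A 3.27
take B (6 @ 62); take D (16 @ 152); take 6/23 of C → 29.22. Capacity used 28/28.
2 item(s) taken whole; one partial (take 6/23 of C).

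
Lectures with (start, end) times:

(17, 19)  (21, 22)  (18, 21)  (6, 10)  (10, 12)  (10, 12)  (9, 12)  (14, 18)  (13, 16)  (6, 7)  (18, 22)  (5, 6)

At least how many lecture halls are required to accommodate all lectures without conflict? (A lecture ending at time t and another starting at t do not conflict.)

starts: [5, 6, 6, 9, 10, 10, 13, 14, 17, 18, 18, 21]
ends:   [6, 7, 10, 12, 12, 12, 16, 18, 19, 21, 22, 22]
s5→1 e6→0 s6→1 s6→2 e7→1 s9→2 e10→1 s10→2 s10→3  — peak 3.

3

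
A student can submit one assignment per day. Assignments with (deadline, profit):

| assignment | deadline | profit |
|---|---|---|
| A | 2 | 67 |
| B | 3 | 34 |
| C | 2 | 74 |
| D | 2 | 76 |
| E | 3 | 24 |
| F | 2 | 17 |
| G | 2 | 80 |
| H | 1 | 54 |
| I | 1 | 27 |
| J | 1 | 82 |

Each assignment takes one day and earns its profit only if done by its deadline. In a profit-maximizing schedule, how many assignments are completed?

3

By profit: J(d1,82), G(d2,80), D(d2,76), C(d2,74), A(d2,67), H(d1,54), B(d3,34), I(d1,27), E(d3,24), F(d2,17)
J→slot 1; G→slot 2; D skipped; C skipped; A skipped; H skipped; B→slot 3; I skipped; E skipped; F skipped.
3 of 10 scheduled.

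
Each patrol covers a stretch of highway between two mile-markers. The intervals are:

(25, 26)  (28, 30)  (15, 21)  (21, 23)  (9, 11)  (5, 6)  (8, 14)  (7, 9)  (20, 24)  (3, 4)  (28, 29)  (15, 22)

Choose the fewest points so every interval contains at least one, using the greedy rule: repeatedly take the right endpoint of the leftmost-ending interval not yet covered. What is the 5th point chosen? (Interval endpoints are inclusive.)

Process intervals by earliest right end; each time one isn't hit yet, stab at its right endpoint.
By right end: [3,4]  [5,6]  [7,9]  [9,11]  [8,14]  [15,21]  [15,22]  [21,23]  [20,24]  [25,26]  [28,29]  [28,30]
[3,4] uncovered → point at 4; [5,6] uncovered → point at 6; [7,9] uncovered → point at 9; [15,21] uncovered → point at 21; [25,26] uncovered → point at 26; [28,29] uncovered → point at 29.
Points: 4, 6, 9, 21, 26, 29 (6 total).

26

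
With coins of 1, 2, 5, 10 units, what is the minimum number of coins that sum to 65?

65 − 6×10→5 − 1×5→0
Total coins = 6 + 1 = 7

7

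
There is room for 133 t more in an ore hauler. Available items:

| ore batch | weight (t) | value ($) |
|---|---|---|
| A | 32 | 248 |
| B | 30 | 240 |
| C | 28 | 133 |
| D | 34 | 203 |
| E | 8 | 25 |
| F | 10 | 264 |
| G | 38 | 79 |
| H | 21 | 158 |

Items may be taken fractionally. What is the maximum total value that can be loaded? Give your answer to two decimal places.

Sort by value per unit weight and fill in that order.
Order: F (264/10=26.40) > B (240/30=8.00) > A (248/32=7.75) > H (158/21=7.52) > D (203/34=5.97) > C (133/28=4.75) > E (25/8=3.12) > G (79/38=2.08)
Fill: take F (10 @ 264) → take B (30 @ 240) → take A (32 @ 248) → take H (21 @ 158) → take D (34 @ 203) → take 6/28 of C → 28.50; 133/133 used.
Total value = 1141.50

1141.50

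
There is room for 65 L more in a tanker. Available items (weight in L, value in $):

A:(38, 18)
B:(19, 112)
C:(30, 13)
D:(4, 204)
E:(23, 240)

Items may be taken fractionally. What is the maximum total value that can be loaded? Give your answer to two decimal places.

Sort by value per unit weight and fill in that order.
Ratios (sorted): D 51.00, E 10.43, B 5.89, A 0.47, C 0.43
take D (4 @ 204); take E (23 @ 240); take B (19 @ 112); take 19/38 of A → 9.00. Capacity used 65/65.
Total value = 565.00

565.00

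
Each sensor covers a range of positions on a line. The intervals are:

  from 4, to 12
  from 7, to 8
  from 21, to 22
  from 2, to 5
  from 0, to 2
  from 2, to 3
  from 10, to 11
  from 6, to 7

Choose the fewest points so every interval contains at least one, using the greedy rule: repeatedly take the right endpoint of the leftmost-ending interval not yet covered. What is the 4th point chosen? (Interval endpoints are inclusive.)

22

By right end: [0,2]  [2,3]  [2,5]  [6,7]  [7,8]  [10,11]  [4,12]  [21,22]
[0,2] uncovered → point at 2; [6,7] uncovered → point at 7; [10,11] uncovered → point at 11; [21,22] uncovered → point at 22.
Points: 2, 7, 11, 22 (4 total).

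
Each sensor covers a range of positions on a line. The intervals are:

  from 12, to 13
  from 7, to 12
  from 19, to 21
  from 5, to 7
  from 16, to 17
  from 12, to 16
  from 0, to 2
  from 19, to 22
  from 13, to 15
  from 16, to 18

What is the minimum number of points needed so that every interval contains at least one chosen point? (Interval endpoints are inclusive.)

5

Sorted: [0,2] [5,7] [7,12] [12,13] [13,15] [12,16] [16,17] [16,18] [19,21] [19,22]
{[0,2]} hit by 2; {[5,7],[7,12]} hit by 7; {[12,13],[13,15],[12,16]} hit by 13; {[16,17],[16,18]} hit by 17; {[19,21],[19,22]} hit by 21.
Points: 2, 7, 13, 17, 21 (5 total).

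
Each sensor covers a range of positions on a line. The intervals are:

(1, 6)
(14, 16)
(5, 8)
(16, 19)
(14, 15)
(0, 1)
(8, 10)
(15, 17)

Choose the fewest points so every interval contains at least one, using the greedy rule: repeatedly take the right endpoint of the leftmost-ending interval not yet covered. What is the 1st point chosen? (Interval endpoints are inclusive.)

1

Sort by right endpoint; whenever an interval is uncovered, place a point at its right end.
By right end: [0,1]  [1,6]  [5,8]  [8,10]  [14,15]  [14,16]  [15,17]  [16,19]
[0,1] uncovered → point at 1; [5,8] uncovered → point at 8; [14,15] uncovered → point at 15; [16,19] uncovered → point at 19.
Points: 1, 8, 15, 19 (4 total).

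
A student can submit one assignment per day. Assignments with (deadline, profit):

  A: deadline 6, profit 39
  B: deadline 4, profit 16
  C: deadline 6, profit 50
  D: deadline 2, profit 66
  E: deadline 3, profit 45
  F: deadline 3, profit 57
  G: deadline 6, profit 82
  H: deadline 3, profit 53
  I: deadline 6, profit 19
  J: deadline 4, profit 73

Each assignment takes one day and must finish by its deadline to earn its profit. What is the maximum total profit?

381

Sort by profit descending; place each in the latest free slot ≤ its deadline.
Profit order: G=82 J=73 D=66 F=57 H=53 C=50 E=45 A=39 I=19 B=16
Assign: G→slot 6, J→slot 4, D→slot 2, F→slot 3, H→slot 1, C→slot 5, E skipped, A skipped, I skipped, B skipped.
Slots: [1:H] [2:D] [3:F] [4:J] [5:C] [6:G]
Profit = 53 + 66 + 57 + 73 + 50 + 82 = 381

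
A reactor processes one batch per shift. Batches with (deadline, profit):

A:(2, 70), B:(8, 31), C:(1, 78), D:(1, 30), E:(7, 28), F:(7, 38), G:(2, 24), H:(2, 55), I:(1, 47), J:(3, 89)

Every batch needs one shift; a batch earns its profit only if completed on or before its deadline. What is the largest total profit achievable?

334

Profit order: J=89 C=78 A=70 H=55 I=47 F=38 B=31 D=30 E=28 G=24
Assign: J→slot 3, C→slot 1, A→slot 2, H skipped, I skipped, F→slot 7, B→slot 8, D skipped, E→slot 6, G skipped.
Slots: [1:C] [2:A] [3:J] [6:E] [7:F] [8:B]
Profit = 78 + 70 + 89 + 28 + 38 + 31 = 334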